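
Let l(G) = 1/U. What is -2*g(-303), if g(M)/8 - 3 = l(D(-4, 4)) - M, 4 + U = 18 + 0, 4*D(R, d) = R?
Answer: -34280/7 ≈ -4897.1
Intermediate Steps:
D(R, d) = R/4
U = 14 (U = -4 + (18 + 0) = -4 + 18 = 14)
l(G) = 1/14
g(M) = 172/7 - 8*M (g(M) = 24 + 8*(1/14 - M) = 24 + (4/7 - 8*M) = 172/7 - 8*M)
-2*g(-303) = -2*(172/7 - 8*(-303)) = -2*(172/7 + 2424) = -2*17140/7 = -34280/7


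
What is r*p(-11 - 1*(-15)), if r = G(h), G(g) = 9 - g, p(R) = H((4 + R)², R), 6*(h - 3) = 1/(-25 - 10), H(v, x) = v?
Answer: 40352/105 ≈ 384.30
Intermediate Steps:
h = 629/210 (h = 3 + 1/(6*(-25 - 10)) = 3 + (⅙)/(-35) = 3 + (⅙)*(-1/35) = 3 - 1/210 = 629/210 ≈ 2.9952)
p(R) = (4 + R)²
r = 1261/210 (r = 9 - 1*629/210 = 9 - 629/210 = 1261/210 ≈ 6.0048)
r*p(-11 - 1*(-15)) = 1261*(4 + (-11 - 1*(-15)))²/210 = 1261*(4 + (-11 + 15))²/210 = 1261*(4 + 4)²/210 = (1261/210)*8² = (1261/210)*64 = 40352/105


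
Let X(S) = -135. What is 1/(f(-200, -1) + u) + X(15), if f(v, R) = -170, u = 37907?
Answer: -5094494/37737 ≈ -135.00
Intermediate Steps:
1/(f(-200, -1) + u) + X(15) = 1/(-170 + 37907) - 135 = 1/37737 - 135 = -5094494/37737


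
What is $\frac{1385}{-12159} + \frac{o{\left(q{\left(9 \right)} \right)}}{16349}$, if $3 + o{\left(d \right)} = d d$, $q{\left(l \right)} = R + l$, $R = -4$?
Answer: $- \frac{22375867}{198787491} \approx -0.11256$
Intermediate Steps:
$q{\left(l \right)} = -4 + l$
$o{\left(d \right)} = -3 + d^{2}$ ($o{\left(d \right)} = -3 + d d = -3 + d^{2}$)
$\frac{1385}{-12159} + \frac{o{\left(q{\left(9 \right)} \right)}}{16349} = \frac{1385}{-12159} + \frac{-3 + \left(-4 + 9\right)^{2}}{16349} = 1385 \left(- \frac{1}{12159}\right) + \left(-3 + 5^{2}\right) \frac{1}{16349} = - \frac{1385}{12159} + \left(-3 + 25\right) \frac{1}{16349} = - \frac{1385}{12159} + 22 \cdot \frac{1}{16349} = - \frac{1385}{12159} + \frac{22}{16349} = - \frac{22375867}{198787491}$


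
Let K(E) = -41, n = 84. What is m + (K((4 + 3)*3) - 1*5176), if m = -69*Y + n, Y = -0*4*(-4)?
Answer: -5133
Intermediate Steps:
Y = 0 (Y = -5*0*(-4) = 0*(-4) = 0)
m = 84 (m = -69*0 + 84 = 0 + 84 = 84)
m + (K((4 + 3)*3) - 1*5176) = 84 + (-41 - 1*5176) = 84 + (-41 - 5176) = 84 - 5217 = -5133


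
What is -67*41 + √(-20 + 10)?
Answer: -2747 + I*√10 ≈ -2747.0 + 3.1623*I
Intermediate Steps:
-67*41 + √(-20 + 10) = -2747 + √(-10) = -2747 + I*√10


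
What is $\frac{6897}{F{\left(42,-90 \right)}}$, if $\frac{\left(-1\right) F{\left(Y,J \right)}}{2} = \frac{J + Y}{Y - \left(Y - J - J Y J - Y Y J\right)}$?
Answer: $\frac{208461825}{16} \approx 1.3029 \cdot 10^{7}$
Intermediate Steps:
$F{\left(Y,J \right)} = - \frac{2 \left(J + Y\right)}{J + J Y^{2} + Y J^{2}}$ ($F{\left(Y,J \right)} = - 2 \frac{J + Y}{Y - \left(Y - J - J Y J - Y Y J\right)} = - 2 \frac{J + Y}{Y - \left(Y - J - Y J^{2} - Y^{2} J\right)} = - 2 \frac{J + Y}{Y - \left(Y - J - J Y^{2} - Y J^{2}\right)} = - 2 \frac{J + Y}{Y + \left(J - Y + J Y^{2} + Y J^{2}\right)} = - 2 \frac{J + Y}{J + J Y^{2} + Y J^{2}} = - \frac{2 \left(J + Y\right)}{J + J Y^{2} + Y J^{2}}$)
$\frac{6897}{F{\left(42,-90 \right)}} = \frac{6897}{2 \frac{1}{-90} \frac{1}{1 + 42^{2} - 3780} \left(\left(-1\right) \left(-90\right) - 42\right)} = \frac{6897}{2 \left(- \frac{1}{90}\right) \frac{1}{1 + 1764 - 3780} \left(90 - 42\right)} = \frac{6897}{2 \left(- \frac{1}{90}\right) \frac{1}{-2015} \cdot 48} = \frac{6897}{2 \left(- \frac{1}{90}\right) \left(- \frac{1}{2015}\right) 48} = \frac{6897}{\frac{16}{30225}} = 6897 \cdot \frac{30225}{16} = \frac{208461825}{16}$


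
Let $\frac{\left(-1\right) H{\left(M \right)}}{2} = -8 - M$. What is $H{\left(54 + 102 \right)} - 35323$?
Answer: $-34995$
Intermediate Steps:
$H{\left(M \right)} = 16 + 2 M$ ($H{\left(M \right)} = - 2 \left(-8 - M\right) = 16 + 2 M$)
$H{\left(54 + 102 \right)} - 35323 = \left(16 + 2 \left(54 + 102\right)\right) - 35323 = \left(16 + 2 \cdot 156\right) - 35323 = \left(16 + 312\right) - 35323 = 328 - 35323 = -34995$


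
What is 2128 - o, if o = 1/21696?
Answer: 46169087/21696 ≈ 2128.0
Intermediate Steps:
o = 1/21696 ≈ 4.6091e-5
2128 - o = 2128 - 1*1/21696 = 2128 - 1/21696 = 46169087/21696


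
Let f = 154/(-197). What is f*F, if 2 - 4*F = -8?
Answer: -385/197 ≈ -1.9543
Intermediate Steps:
F = 5/2 (F = ½ - ¼*(-8) = ½ + 2 = 5/2 ≈ 2.5000)
f = -154/197 (f = 154*(-1/197) = -154/197 ≈ -0.78173)
f*F = -154/197*5/2 = -385/197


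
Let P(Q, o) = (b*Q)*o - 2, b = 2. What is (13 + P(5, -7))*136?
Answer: -8024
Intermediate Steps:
P(Q, o) = -2 + 2*Q*o (P(Q, o) = (2*Q)*o - 2 = 2*Q*o - 2 = -2 + 2*Q*o)
(13 + P(5, -7))*136 = (13 + (-2 + 2*5*(-7)))*136 = (13 + (-2 - 70))*136 = (13 - 72)*136 = -59*136 = -8024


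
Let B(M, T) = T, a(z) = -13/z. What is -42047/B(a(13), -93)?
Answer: 42047/93 ≈ 452.12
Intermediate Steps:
-42047/B(a(13), -93) = -42047/(-93) = -42047*(-1/93) = 42047/93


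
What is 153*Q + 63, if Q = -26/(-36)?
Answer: 347/2 ≈ 173.50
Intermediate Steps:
Q = 13/18 (Q = -26*(-1/36) = 13/18 ≈ 0.72222)
153*Q + 63 = 153*(13/18) + 63 = 221/2 + 63 = 347/2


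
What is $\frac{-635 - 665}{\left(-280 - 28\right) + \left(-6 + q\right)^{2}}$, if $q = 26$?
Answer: $- \frac{325}{23} \approx -14.13$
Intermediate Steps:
$\frac{-635 - 665}{\left(-280 - 28\right) + \left(-6 + q\right)^{2}} = \frac{-635 - 665}{\left(-280 - 28\right) + \left(-6 + 26\right)^{2}} = - \frac{1300}{\left(-280 - 28\right) + 20^{2}} = - \frac{1300}{-308 + 400} = - \frac{1300}{92} = \left(-1300\right) \frac{1}{92} = - \frac{325}{23}$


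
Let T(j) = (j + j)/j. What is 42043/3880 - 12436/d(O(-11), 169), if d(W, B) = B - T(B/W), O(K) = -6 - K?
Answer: -41230499/647960 ≈ -63.631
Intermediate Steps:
T(j) = 2 (T(j) = (2*j)/j = 2)
d(W, B) = -2 + B (d(W, B) = B - 1*2 = B - 2 = -2 + B)
42043/3880 - 12436/d(O(-11), 169) = 42043/3880 - 12436/(-2 + 169) = 42043*(1/3880) - 12436/167 = 42043/3880 - 12436*1/167 = 42043/3880 - 12436/167 = -41230499/647960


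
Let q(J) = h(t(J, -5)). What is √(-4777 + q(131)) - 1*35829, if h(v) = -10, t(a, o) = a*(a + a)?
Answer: -35829 + I*√4787 ≈ -35829.0 + 69.188*I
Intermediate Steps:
t(a, o) = 2*a² (t(a, o) = a*(2*a) = 2*a²)
q(J) = -10
√(-4777 + q(131)) - 1*35829 = √(-4777 - 10) - 1*35829 = √(-4787) - 35829 = I*√4787 - 35829 = -35829 + I*√4787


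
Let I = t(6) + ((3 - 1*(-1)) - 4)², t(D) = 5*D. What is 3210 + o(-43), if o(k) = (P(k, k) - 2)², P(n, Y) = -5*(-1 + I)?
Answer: 24819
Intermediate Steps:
I = 30 (I = 5*6 + ((3 - 1*(-1)) - 4)² = 30 + ((3 + 1) - 4)² = 30 + (4 - 4)² = 30 + 0² = 30 + 0 = 30)
P(n, Y) = -145 (P(n, Y) = -5*(-1 + 30) = -5*29 = -145)
o(k) = 21609 (o(k) = (-145 - 2)² = (-147)² = 21609)
3210 + o(-43) = 3210 + 21609 = 24819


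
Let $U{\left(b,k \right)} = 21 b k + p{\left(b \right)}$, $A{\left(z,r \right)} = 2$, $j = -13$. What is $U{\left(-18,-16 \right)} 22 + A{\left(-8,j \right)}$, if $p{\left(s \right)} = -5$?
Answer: $132948$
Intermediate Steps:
$U{\left(b,k \right)} = -5 + 21 b k$ ($U{\left(b,k \right)} = 21 b k - 5 = -5 + 21 b k$)
$U{\left(-18,-16 \right)} 22 + A{\left(-8,j \right)} = \left(-5 + 21 \left(-18\right) \left(-16\right)\right) 22 + 2 = \left(-5 + 6048\right) 22 + 2 = 6043 \cdot 22 + 2 = 132946 + 2 = 132948$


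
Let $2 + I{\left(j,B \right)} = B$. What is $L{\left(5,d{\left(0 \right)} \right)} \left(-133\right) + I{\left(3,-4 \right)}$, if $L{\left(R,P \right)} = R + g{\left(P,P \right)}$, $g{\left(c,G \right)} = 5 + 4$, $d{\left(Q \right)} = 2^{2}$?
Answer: $-1868$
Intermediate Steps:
$d{\left(Q \right)} = 4$
$g{\left(c,G \right)} = 9$
$I{\left(j,B \right)} = -2 + B$
$L{\left(R,P \right)} = 9 + R$ ($L{\left(R,P \right)} = R + 9 = 9 + R$)
$L{\left(5,d{\left(0 \right)} \right)} \left(-133\right) + I{\left(3,-4 \right)} = \left(9 + 5\right) \left(-133\right) - 6 = 14 \left(-133\right) - 6 = -1862 - 6 = -1868$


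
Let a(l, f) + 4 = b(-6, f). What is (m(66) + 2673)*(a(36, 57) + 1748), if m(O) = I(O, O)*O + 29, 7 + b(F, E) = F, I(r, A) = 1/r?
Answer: 4678893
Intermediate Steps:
b(F, E) = -7 + F
m(O) = 30 (m(O) = O/O + 29 = 1 + 29 = 30)
a(l, f) = -17 (a(l, f) = -4 + (-7 - 6) = -4 - 13 = -17)
(m(66) + 2673)*(a(36, 57) + 1748) = (30 + 2673)*(-17 + 1748) = 2703*1731 = 4678893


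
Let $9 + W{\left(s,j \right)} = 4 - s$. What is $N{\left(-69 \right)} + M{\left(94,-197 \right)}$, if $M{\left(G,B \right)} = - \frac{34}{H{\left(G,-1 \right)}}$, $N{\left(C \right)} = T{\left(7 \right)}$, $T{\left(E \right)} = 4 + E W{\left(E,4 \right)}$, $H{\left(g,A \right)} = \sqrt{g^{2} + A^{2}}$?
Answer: $-80 - \frac{34 \sqrt{8837}}{8837} \approx -80.362$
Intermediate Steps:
$H{\left(g,A \right)} = \sqrt{A^{2} + g^{2}}$
$W{\left(s,j \right)} = -5 - s$ ($W{\left(s,j \right)} = -9 - \left(-4 + s\right) = -5 - s$)
$T{\left(E \right)} = 4 + E \left(-5 - E\right)$
$N{\left(C \right)} = -80$ ($N{\left(C \right)} = 4 - 7 \left(5 + 7\right) = 4 - 7 \cdot 12 = 4 - 84 = -80$)
$M{\left(G,B \right)} = - \frac{34}{\sqrt{1 + G^{2}}}$ ($M{\left(G,B \right)} = - \frac{34}{\sqrt{\left(-1\right)^{2} + G^{2}}} = - \frac{34}{\sqrt{1 + G^{2}}}$)
$N{\left(-69 \right)} + M{\left(94,-197 \right)} = -80 - \frac{34}{\sqrt{1 + 94^{2}}} = -80 - \frac{34}{\sqrt{1 + 8836}} = -80 - \frac{34}{\sqrt{8837}} = -80 - 34 \frac{\sqrt{8837}}{8837} = -80 - \frac{34 \sqrt{8837}}{8837}$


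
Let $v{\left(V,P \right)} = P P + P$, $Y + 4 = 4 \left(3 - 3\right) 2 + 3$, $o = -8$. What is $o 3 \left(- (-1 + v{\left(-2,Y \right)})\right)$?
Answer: $-24$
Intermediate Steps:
$Y = -1$ ($Y = -4 + \left(4 \left(3 - 3\right) 2 + 3\right) = -4 + \left(4 \cdot 0 \cdot 2 + 3\right) = -4 + \left(4 \cdot 0 + 3\right) = -4 + \left(0 + 3\right) = -4 + 3 = -1$)
$v{\left(V,P \right)} = P + P^{2}$ ($v{\left(V,P \right)} = P^{2} + P = P + P^{2}$)
$o 3 \left(- (-1 + v{\left(-2,Y \right)})\right) = \left(-8\right) 3 \left(- (-1 - \left(1 - 1\right))\right) = - 24 \left(- (-1 - 0)\right) = - 24 \left(- (-1 + 0)\right) = - 24 \left(\left(-1\right) \left(-1\right)\right) = \left(-24\right) 1 = -24$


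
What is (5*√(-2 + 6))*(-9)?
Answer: -90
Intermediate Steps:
(5*√(-2 + 6))*(-9) = (5*√4)*(-9) = (5*2)*(-9) = 10*(-9) = -90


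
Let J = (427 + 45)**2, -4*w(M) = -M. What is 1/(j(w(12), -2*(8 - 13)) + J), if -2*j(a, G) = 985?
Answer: 2/444583 ≈ 4.4986e-6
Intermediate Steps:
w(M) = M/4 (w(M) = -(-1)*M/4 = M/4)
j(a, G) = -985/2 (j(a, G) = -1/2*985 = -985/2)
J = 222784 (J = 472**2 = 222784)
1/(j(w(12), -2*(8 - 13)) + J) = 1/(-985/2 + 222784) = 1/(444583/2) = 2/444583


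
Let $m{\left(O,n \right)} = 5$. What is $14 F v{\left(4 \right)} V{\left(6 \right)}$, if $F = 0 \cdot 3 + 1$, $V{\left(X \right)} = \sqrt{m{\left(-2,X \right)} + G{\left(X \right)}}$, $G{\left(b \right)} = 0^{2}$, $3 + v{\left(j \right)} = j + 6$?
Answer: $98 \sqrt{5} \approx 219.13$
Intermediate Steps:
$v{\left(j \right)} = 3 + j$ ($v{\left(j \right)} = -3 + \left(j + 6\right) = -3 + \left(6 + j\right) = 3 + j$)
$G{\left(b \right)} = 0$
$V{\left(X \right)} = \sqrt{5}$ ($V{\left(X \right)} = \sqrt{5 + 0} = \sqrt{5}$)
$F = 1$ ($F = 0 + 1 = 1$)
$14 F v{\left(4 \right)} V{\left(6 \right)} = 14 \cdot 1 \left(3 + 4\right) \sqrt{5} = 14 \cdot 7 \sqrt{5} = 98 \sqrt{5}$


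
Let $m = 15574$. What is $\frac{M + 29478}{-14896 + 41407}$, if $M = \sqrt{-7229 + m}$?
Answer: $\frac{9826}{8837} + \frac{\sqrt{8345}}{26511} \approx 1.1154$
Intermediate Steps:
$M = \sqrt{8345}$ ($M = \sqrt{-7229 + 15574} = \sqrt{8345} \approx 91.351$)
$\frac{M + 29478}{-14896 + 41407} = \frac{\sqrt{8345} + 29478}{-14896 + 41407} = \frac{29478 + \sqrt{8345}}{26511} = \left(29478 + \sqrt{8345}\right) \frac{1}{26511} = \frac{9826}{8837} + \frac{\sqrt{8345}}{26511}$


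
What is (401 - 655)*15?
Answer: -3810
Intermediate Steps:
(401 - 655)*15 = -254*15 = -3810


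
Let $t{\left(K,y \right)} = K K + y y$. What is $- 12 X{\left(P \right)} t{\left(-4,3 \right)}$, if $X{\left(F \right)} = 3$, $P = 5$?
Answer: $-900$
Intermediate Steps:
$t{\left(K,y \right)} = K^{2} + y^{2}$
$- 12 X{\left(P \right)} t{\left(-4,3 \right)} = \left(-12\right) 3 \left(\left(-4\right)^{2} + 3^{2}\right) = - 36 \left(16 + 9\right) = \left(-36\right) 25 = -900$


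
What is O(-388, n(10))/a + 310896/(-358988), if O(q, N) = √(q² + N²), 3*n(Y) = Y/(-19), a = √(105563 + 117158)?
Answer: -77724/89747 + 2*√27234187797469/12695097 ≈ -0.043884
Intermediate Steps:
a = √222721 ≈ 471.93
n(Y) = -Y/57 (n(Y) = (Y/(-19))/3 = (Y*(-1/19))/3 = (-Y/19)/3 = -Y/57)
O(q, N) = √(N² + q²)
O(-388, n(10))/a + 310896/(-358988) = √((-1/57*10)² + (-388)²)/(√222721) + 310896/(-358988) = √((-10/57)² + 150544)*(√222721/222721) + 310896*(-1/358988) = √(100/3249 + 150544)*(√222721/222721) - 77724/89747 = √(489117556/3249)*(√222721/222721) - 77724/89747 = (2*√122279389/57)*(√222721/222721) - 77724/89747 = 2*√27234187797469/12695097 - 77724/89747 = -77724/89747 + 2*√27234187797469/12695097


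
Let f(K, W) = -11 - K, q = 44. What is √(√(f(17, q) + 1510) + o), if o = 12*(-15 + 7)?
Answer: √(-96 + √1482) ≈ 7.5831*I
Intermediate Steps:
o = -96 (o = 12*(-8) = -96)
√(√(f(17, q) + 1510) + o) = √(√((-11 - 1*17) + 1510) - 96) = √(√((-11 - 17) + 1510) - 96) = √(√(-28 + 1510) - 96) = √(√1482 - 96) = √(-96 + √1482)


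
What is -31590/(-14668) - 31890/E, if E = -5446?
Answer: 159950415/19970482 ≈ 8.0093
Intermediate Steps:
-31590/(-14668) - 31890/E = -31590/(-14668) - 31890/(-5446) = -31590*(-1/14668) - 31890*(-1/5446) = 15795/7334 + 15945/2723 = 159950415/19970482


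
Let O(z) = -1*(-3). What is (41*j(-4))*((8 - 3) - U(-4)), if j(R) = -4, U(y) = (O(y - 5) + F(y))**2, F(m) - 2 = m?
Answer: -656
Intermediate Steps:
O(z) = 3
F(m) = 2 + m
U(y) = (5 + y)**2 (U(y) = (3 + (2 + y))**2 = (5 + y)**2)
(41*j(-4))*((8 - 3) - U(-4)) = (41*(-4))*((8 - 3) - (5 - 4)**2) = -164*(5 - 1*1**2) = -164*(5 - 1*1) = -164*(5 - 1) = -164*4 = -656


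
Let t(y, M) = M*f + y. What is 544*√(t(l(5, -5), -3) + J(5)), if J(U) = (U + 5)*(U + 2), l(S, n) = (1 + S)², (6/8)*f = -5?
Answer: 1632*√14 ≈ 6106.4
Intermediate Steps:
f = -20/3 (f = (4/3)*(-5) = -20/3 ≈ -6.6667)
J(U) = (2 + U)*(5 + U) (J(U) = (5 + U)*(2 + U) = (2 + U)*(5 + U))
t(y, M) = y - 20*M/3 (t(y, M) = M*(-20/3) + y = -20*M/3 + y = y - 20*M/3)
544*√(t(l(5, -5), -3) + J(5)) = 544*√(((1 + 5)² - 20/3*(-3)) + (10 + 5² + 7*5)) = 544*√((6² + 20) + (10 + 25 + 35)) = 544*√((36 + 20) + 70) = 544*√(56 + 70) = 544*√126 = 544*(3*√14) = 1632*√14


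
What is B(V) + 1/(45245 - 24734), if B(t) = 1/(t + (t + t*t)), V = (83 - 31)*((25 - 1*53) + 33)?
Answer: 88631/1397209320 ≈ 6.3434e-5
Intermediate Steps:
V = 260 (V = 52*((25 - 53) + 33) = 52*(-28 + 33) = 52*5 = 260)
B(t) = 1/(t² + 2*t) (B(t) = 1/(t + (t + t²)) = 1/(t² + 2*t))
B(V) + 1/(45245 - 24734) = 1/(260*(2 + 260)) + 1/(45245 - 24734) = (1/260)/262 + 1/20511 = (1/260)*(1/262) + 1/20511 = 1/68120 + 1/20511 = 88631/1397209320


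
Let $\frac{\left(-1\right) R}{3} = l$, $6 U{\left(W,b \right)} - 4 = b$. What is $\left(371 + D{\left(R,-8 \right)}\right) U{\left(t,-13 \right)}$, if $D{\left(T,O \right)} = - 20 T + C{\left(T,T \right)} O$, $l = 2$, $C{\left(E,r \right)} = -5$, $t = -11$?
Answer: $- \frac{1593}{2} \approx -796.5$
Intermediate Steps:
$U{\left(W,b \right)} = \frac{2}{3} + \frac{b}{6}$
$R = -6$ ($R = \left(-3\right) 2 = -6$)
$D{\left(T,O \right)} = - 20 T - 5 O$
$\left(371 + D{\left(R,-8 \right)}\right) U{\left(t,-13 \right)} = \left(371 - -160\right) \left(\frac{2}{3} + \frac{1}{6} \left(-13\right)\right) = \left(371 + \left(120 + 40\right)\right) \left(\frac{2}{3} - \frac{13}{6}\right) = \left(371 + 160\right) \left(- \frac{3}{2}\right) = 531 \left(- \frac{3}{2}\right) = - \frac{1593}{2}$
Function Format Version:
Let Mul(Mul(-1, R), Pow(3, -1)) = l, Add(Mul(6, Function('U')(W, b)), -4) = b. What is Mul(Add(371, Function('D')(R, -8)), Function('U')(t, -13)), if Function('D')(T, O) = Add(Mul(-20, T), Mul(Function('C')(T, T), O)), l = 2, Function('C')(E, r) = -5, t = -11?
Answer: Rational(-1593, 2) ≈ -796.50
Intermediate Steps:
Function('U')(W, b) = Add(Rational(2, 3), Mul(Rational(1, 6), b))
R = -6 (R = Mul(-3, 2) = -6)
Function('D')(T, O) = Add(Mul(-20, T), Mul(-5, O))
Mul(Add(371, Function('D')(R, -8)), Function('U')(t, -13)) = Mul(Add(371, Add(Mul(-20, -6), Mul(-5, -8))), Add(Rational(2, 3), Mul(Rational(1, 6), -13))) = Mul(Add(371, Add(120, 40)), Add(Rational(2, 3), Rational(-13, 6))) = Mul(Add(371, 160), Rational(-3, 2)) = Mul(531, Rational(-3, 2)) = Rational(-1593, 2)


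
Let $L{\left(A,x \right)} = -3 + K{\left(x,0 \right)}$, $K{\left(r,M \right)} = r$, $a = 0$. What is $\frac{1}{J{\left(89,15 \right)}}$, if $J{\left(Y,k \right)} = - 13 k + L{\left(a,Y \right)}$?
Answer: $- \frac{1}{109} \approx -0.0091743$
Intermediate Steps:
$L{\left(A,x \right)} = -3 + x$
$J{\left(Y,k \right)} = -3 + Y - 13 k$ ($J{\left(Y,k \right)} = - 13 k + \left(-3 + Y\right) = -3 + Y - 13 k$)
$\frac{1}{J{\left(89,15 \right)}} = \frac{1}{-3 + 89 - 195} = \frac{1}{-109} = - \frac{1}{109}$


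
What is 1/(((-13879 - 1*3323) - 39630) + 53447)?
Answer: -1/3385 ≈ -0.00029542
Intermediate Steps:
1/(((-13879 - 1*3323) - 39630) + 53447) = 1/(((-13879 - 3323) - 39630) + 53447) = 1/((-17202 - 39630) + 53447) = 1/(-56832 + 53447) = 1/(-3385) = -1/3385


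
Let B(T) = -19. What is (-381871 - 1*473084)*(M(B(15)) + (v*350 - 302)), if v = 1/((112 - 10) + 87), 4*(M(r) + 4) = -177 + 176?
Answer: 1040986875/4 ≈ 2.6025e+8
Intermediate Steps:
M(r) = -17/4 (M(r) = -4 + (-177 + 176)/4 = -4 + (¼)*(-1) = -4 - ¼ = -17/4)
v = 1/189 (v = 1/(102 + 87) = 1/189 ≈ 0.0052910)
(-381871 - 1*473084)*(M(B(15)) + (v*350 - 302)) = (-381871 - 1*473084)*(-17/4 + ((1/189)*350 - 302)) = (-381871 - 473084)*(-17/4 + (50/27 - 302)) = -854955*(-17/4 - 8104/27) = -854955*(-32875/108) = 1040986875/4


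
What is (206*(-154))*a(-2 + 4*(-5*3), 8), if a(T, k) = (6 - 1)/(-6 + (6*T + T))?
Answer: 721/2 ≈ 360.50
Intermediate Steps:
a(T, k) = 5/(-6 + 7*T)
(206*(-154))*a(-2 + 4*(-5*3), 8) = (206*(-154))*(5/(-6 + 7*(-2 + 4*(-5*3)))) = -158620/(-6 + 7*(-2 + 4*(-15))) = -158620/(-6 + 7*(-2 - 60)) = -158620/(-6 + 7*(-62)) = -158620/(-6 - 434) = -158620/(-440) = -158620*(-1)/440 = -31724*(-1/88) = 721/2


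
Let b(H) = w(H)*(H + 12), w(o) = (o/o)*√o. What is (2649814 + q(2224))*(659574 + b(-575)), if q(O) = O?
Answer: 1749215311812 - 7465486970*I*√23 ≈ 1.7492e+12 - 3.5803e+10*I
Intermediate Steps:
w(o) = √o (w(o) = 1*√o = √o)
b(H) = √H*(12 + H) (b(H) = √H*(H + 12) = √H*(12 + H))
(2649814 + q(2224))*(659574 + b(-575)) = (2649814 + 2224)*(659574 + √(-575)*(12 - 575)) = 2652038*(659574 + (5*I*√23)*(-563)) = 2652038*(659574 - 2815*I*√23) = 1749215311812 - 7465486970*I*√23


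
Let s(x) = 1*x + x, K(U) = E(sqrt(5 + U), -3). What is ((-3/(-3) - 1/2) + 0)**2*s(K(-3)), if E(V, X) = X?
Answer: -3/2 ≈ -1.5000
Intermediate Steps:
K(U) = -3
s(x) = 2*x (s(x) = x + x = 2*x)
((-3/(-3) - 1/2) + 0)**2*s(K(-3)) = ((-3/(-3) - 1/2) + 0)**2*(2*(-3)) = ((-3*(-1/3) - 1*1/2) + 0)**2*(-6) = ((1 - 1/2) + 0)**2*(-6) = (1/2 + 0)**2*(-6) = (1/2)**2*(-6) = (1/4)*(-6) = -3/2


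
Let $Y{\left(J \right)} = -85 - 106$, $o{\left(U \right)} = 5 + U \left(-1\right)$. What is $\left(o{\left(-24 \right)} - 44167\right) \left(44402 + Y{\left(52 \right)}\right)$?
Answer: $-1951385118$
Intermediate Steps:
$o{\left(U \right)} = 5 - U$
$Y{\left(J \right)} = -191$
$\left(o{\left(-24 \right)} - 44167\right) \left(44402 + Y{\left(52 \right)}\right) = \left(\left(5 - -24\right) - 44167\right) \left(44402 - 191\right) = \left(\left(5 + 24\right) - 44167\right) 44211 = \left(29 - 44167\right) 44211 = \left(-44138\right) 44211 = -1951385118$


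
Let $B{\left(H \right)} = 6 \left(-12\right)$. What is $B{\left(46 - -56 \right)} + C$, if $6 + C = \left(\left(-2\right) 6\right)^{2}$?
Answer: $66$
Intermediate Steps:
$B{\left(H \right)} = -72$
$C = 138$ ($C = -6 + \left(\left(-2\right) 6\right)^{2} = -6 + \left(-12\right)^{2} = -6 + 144 = 138$)
$B{\left(46 - -56 \right)} + C = -72 + 138 = 66$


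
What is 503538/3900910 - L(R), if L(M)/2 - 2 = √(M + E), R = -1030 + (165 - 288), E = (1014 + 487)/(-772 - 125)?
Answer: -7550051/1950455 - 2*I*√929060574/897 ≈ -3.8709 - 67.961*I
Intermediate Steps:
E = -1501/897 (E = 1501/(-897) = 1501*(-1/897) = -1501/897 ≈ -1.6734)
R = -1153 (R = -1030 - 123 = -1153)
L(M) = 4 + 2*√(-1501/897 + M) (L(M) = 4 + 2*√(M - 1501/897) = 4 + 2*√(-1501/897 + M))
503538/3900910 - L(R) = 503538/3900910 - (4 + 2*√(-1346397 + 804609*(-1153))/897) = 503538*(1/3900910) - (4 + 2*√(-1346397 - 927714177)/897) = 251769/1950455 - (4 + 2*√(-929060574)/897) = 251769/1950455 - (4 + 2*(I*√929060574)/897) = 251769/1950455 - (4 + 2*I*√929060574/897) = 251769/1950455 + (-4 - 2*I*√929060574/897) = -7550051/1950455 - 2*I*√929060574/897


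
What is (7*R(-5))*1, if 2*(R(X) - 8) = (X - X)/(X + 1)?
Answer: 56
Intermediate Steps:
R(X) = 8 (R(X) = 8 + ((X - X)/(X + 1))/2 = 8 + (0/(1 + X))/2 = 8 + (1/2)*0 = 8 + 0 = 8)
(7*R(-5))*1 = (7*8)*1 = 56*1 = 56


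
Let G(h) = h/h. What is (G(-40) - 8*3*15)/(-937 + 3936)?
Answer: -359/2999 ≈ -0.11971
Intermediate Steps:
G(h) = 1
(G(-40) - 8*3*15)/(-937 + 3936) = (1 - 8*3*15)/(-937 + 3936) = (1 - 24*15)/2999 = (1 - 360)*(1/2999) = -359*1/2999 = -359/2999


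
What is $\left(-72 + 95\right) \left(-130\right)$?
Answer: $-2990$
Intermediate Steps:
$\left(-72 + 95\right) \left(-130\right) = 23 \left(-130\right) = -2990$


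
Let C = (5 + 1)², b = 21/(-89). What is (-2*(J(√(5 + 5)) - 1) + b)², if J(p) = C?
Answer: 39075001/7921 ≈ 4933.1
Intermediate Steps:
b = -21/89 (b = 21*(-1/89) = -21/89 ≈ -0.23595)
C = 36 (C = 6² = 36)
J(p) = 36
(-2*(J(√(5 + 5)) - 1) + b)² = (-2*(36 - 1) - 21/89)² = (-2*35 - 21/89)² = (-70 - 21/89)² = (-6251/89)² = 39075001/7921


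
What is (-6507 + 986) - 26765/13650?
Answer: -15077683/2730 ≈ -5523.0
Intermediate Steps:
(-6507 + 986) - 26765/13650 = -5521 - 26765*1/13650 = -5521 - 5353/2730 = -15077683/2730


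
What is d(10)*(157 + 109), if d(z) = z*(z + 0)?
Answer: 26600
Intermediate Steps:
d(z) = z**2 (d(z) = z*z = z**2)
d(10)*(157 + 109) = 10**2*(157 + 109) = 100*266 = 26600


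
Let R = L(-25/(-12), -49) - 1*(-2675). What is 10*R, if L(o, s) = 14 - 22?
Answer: 26670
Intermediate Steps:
L(o, s) = -8
R = 2667 (R = -8 - 1*(-2675) = -8 + 2675 = 2667)
10*R = 10*2667 = 26670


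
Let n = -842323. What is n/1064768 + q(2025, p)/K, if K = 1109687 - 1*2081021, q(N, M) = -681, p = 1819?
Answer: -136241976979/172374226752 ≈ -0.79039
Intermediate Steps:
K = -971334 (K = 1109687 - 2081021 = -971334)
n/1064768 + q(2025, p)/K = -842323/1064768 - 681/(-971334) = -842323*1/1064768 - 681*(-1/971334) = -842323/1064768 + 227/323778 = -136241976979/172374226752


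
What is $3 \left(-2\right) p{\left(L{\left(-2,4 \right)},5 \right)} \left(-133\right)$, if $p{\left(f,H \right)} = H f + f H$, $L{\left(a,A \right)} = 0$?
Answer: $0$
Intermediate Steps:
$p{\left(f,H \right)} = 2 H f$ ($p{\left(f,H \right)} = H f + H f = 2 H f$)
$3 \left(-2\right) p{\left(L{\left(-2,4 \right)},5 \right)} \left(-133\right) = 3 \left(-2\right) 2 \cdot 5 \cdot 0 \left(-133\right) = \left(-6\right) 0 \left(-133\right) = 0 \left(-133\right) = 0$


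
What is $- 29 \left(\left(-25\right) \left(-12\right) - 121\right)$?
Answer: $-5191$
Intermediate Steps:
$- 29 \left(\left(-25\right) \left(-12\right) - 121\right) = - 29 \left(300 - 121\right) = \left(-29\right) 179 = -5191$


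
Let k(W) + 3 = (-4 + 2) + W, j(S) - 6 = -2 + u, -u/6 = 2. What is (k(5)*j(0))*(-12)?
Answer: 0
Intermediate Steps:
u = -12 (u = -6*2 = -12)
j(S) = -8 (j(S) = 6 + (-2 - 12) = 6 - 14 = -8)
k(W) = -5 + W (k(W) = -3 + ((-4 + 2) + W) = -3 + (-2 + W) = -5 + W)
(k(5)*j(0))*(-12) = ((-5 + 5)*(-8))*(-12) = (0*(-8))*(-12) = 0*(-12) = 0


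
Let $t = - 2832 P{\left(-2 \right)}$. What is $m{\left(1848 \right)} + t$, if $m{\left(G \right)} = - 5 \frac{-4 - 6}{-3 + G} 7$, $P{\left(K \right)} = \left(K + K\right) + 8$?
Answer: $- \frac{4179962}{369} \approx -11328.0$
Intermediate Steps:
$P{\left(K \right)} = 8 + 2 K$ ($P{\left(K \right)} = 2 K + 8 = 8 + 2 K$)
$m{\left(G \right)} = \frac{350}{-3 + G}$ ($m{\left(G \right)} = - 5 \left(- \frac{10}{-3 + G}\right) 7 = \frac{50}{-3 + G} 7 = \frac{350}{-3 + G}$)
$t = -11328$ ($t = - 2832 \left(8 + 2 \left(-2\right)\right) = - 2832 \left(8 - 4\right) = \left(-2832\right) 4 = -11328$)
$m{\left(1848 \right)} + t = \frac{350}{-3 + 1848} - 11328 = \frac{350}{1845} - 11328 = 350 \cdot \frac{1}{1845} - 11328 = \frac{70}{369} - 11328 = - \frac{4179962}{369}$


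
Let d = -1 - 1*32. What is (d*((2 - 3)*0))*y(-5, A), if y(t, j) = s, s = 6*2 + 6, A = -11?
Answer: 0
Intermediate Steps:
d = -33 (d = -1 - 32 = -33)
s = 18 (s = 12 + 6 = 18)
y(t, j) = 18
(d*((2 - 3)*0))*y(-5, A) = -33*(2 - 3)*0*18 = -(-33)*0*18 = -33*0*18 = 0*18 = 0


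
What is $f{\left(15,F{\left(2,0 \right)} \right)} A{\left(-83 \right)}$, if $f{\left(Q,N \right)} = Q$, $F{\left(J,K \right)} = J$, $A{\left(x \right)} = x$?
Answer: $-1245$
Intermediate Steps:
$f{\left(15,F{\left(2,0 \right)} \right)} A{\left(-83 \right)} = 15 \left(-83\right) = -1245$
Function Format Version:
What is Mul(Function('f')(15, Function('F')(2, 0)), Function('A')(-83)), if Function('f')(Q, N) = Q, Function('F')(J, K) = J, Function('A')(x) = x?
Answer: -1245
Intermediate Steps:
Mul(Function('f')(15, Function('F')(2, 0)), Function('A')(-83)) = Mul(15, -83) = -1245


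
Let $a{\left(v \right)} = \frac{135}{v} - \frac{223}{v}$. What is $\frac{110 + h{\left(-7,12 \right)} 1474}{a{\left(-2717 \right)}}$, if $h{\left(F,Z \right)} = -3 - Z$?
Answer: $-679250$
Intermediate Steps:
$a{\left(v \right)} = - \frac{88}{v}$
$\frac{110 + h{\left(-7,12 \right)} 1474}{a{\left(-2717 \right)}} = \frac{110 + \left(-3 - 12\right) 1474}{\left(-88\right) \frac{1}{-2717}} = \frac{110 + \left(-3 - 12\right) 1474}{\left(-88\right) \left(- \frac{1}{2717}\right)} = \frac{110 - 22110}{\frac{8}{247}} = \left(110 - 22110\right) \frac{247}{8} = \left(-22000\right) \frac{247}{8} = -679250$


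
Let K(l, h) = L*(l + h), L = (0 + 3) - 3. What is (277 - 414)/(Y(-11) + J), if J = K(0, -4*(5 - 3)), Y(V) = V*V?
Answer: -137/121 ≈ -1.1322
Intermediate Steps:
Y(V) = V²
L = 0 (L = 3 - 3 = 0)
K(l, h) = 0 (K(l, h) = 0*(l + h) = 0*(h + l) = 0)
J = 0
(277 - 414)/(Y(-11) + J) = (277 - 414)/((-11)² + 0) = -137/(121 + 0) = -137/121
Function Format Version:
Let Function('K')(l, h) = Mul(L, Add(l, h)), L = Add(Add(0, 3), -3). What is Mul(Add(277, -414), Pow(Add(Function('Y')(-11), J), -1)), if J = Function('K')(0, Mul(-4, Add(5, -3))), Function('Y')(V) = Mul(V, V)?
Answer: Rational(-137, 121) ≈ -1.1322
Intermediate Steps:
Function('Y')(V) = Pow(V, 2)
L = 0 (L = Add(3, -3) = 0)
Function('K')(l, h) = 0 (Function('K')(l, h) = Mul(0, Add(l, h)) = Mul(0, Add(h, l)) = 0)
J = 0
Mul(Add(277, -414), Pow(Add(Function('Y')(-11), J), -1)) = Mul(Add(277, -414), Pow(Add(Pow(-11, 2), 0), -1)) = Mul(-137, Pow(Add(121, 0), -1)) = Mul(-137, Pow(121, -1)) = Mul(-137, Rational(1, 121)) = Rational(-137, 121)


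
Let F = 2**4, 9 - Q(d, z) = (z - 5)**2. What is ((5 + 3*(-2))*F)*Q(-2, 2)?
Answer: 0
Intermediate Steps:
Q(d, z) = 9 - (-5 + z)**2 (Q(d, z) = 9 - (z - 5)**2 = 9 - (-5 + z)**2)
F = 16
((5 + 3*(-2))*F)*Q(-2, 2) = ((5 + 3*(-2))*16)*(9 - (-5 + 2)**2) = ((5 - 6)*16)*(9 - 1*(-3)**2) = (-1*16)*(9 - 1*9) = -16*(9 - 9) = -16*0 = 0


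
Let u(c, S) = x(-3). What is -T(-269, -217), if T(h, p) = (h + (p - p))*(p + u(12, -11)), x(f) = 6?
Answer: -56759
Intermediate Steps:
u(c, S) = 6
T(h, p) = h*(6 + p) (T(h, p) = (h + (p - p))*(p + 6) = (h + 0)*(6 + p) = h*(6 + p))
-T(-269, -217) = -(-269)*(6 - 217) = -(-269)*(-211) = -1*56759 = -56759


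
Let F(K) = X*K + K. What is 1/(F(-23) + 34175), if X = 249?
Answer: 1/28425 ≈ 3.5180e-5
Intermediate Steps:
F(K) = 250*K (F(K) = 249*K + K = 250*K)
1/(F(-23) + 34175) = 1/(250*(-23) + 34175) = 1/(-5750 + 34175) = 1/28425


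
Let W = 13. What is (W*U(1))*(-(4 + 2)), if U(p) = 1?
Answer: -78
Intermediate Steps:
(W*U(1))*(-(4 + 2)) = (13*1)*(-(4 + 2)) = 13*(-1*6) = 13*(-6) = -78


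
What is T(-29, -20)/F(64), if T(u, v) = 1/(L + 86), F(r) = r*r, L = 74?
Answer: 1/655360 ≈ 1.5259e-6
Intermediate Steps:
F(r) = r**2
T(u, v) = 1/160 (T(u, v) = 1/(74 + 86) = 1/160)
T(-29, -20)/F(64) = 1/(160*(64**2)) = (1/160)/4096 = (1/160)*(1/4096) = 1/655360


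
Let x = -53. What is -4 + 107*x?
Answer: -5675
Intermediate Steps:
-4 + 107*x = -4 + 107*(-53) = -4 - 5671 = -5675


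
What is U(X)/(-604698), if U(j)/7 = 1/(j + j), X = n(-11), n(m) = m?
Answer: 7/13303356 ≈ 5.2618e-7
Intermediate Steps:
X = -11
U(j) = 7/(2*j) (U(j) = 7/(j + j) = 7/((2*j)) = 7*(1/(2*j)) = 7/(2*j))
U(X)/(-604698) = ((7/2)/(-11))/(-604698) = ((7/2)*(-1/11))*(-1/604698) = -7/22*(-1/604698) = 7/13303356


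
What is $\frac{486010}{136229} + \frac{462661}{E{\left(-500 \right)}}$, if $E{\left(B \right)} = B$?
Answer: $- \frac{62784840369}{68114500} \approx -921.75$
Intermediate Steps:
$\frac{486010}{136229} + \frac{462661}{E{\left(-500 \right)}} = \frac{486010}{136229} + \frac{462661}{-500} = 486010 \cdot \frac{1}{136229} + 462661 \left(- \frac{1}{500}\right) = \frac{486010}{136229} - \frac{462661}{500} = - \frac{62784840369}{68114500}$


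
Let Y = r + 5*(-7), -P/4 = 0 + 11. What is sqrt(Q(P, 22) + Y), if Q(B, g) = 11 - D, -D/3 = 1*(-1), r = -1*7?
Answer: I*sqrt(34) ≈ 5.8309*I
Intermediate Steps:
P = -44 (P = -4*(0 + 11) = -4*11 = -44)
r = -7
D = 3 (D = -3*(-1) = 3)
Q(B, g) = 8 (Q(B, g) = 11 - 1*3 = 11 - 3 = 8)
Y = -42 (Y = -7 + 5*(-7) = -7 - 35 = -42)
sqrt(Q(P, 22) + Y) = sqrt(8 - 42) = sqrt(-34) = I*sqrt(34)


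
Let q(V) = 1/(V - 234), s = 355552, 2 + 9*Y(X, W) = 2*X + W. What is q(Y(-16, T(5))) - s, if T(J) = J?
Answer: -759103529/2135 ≈ -3.5555e+5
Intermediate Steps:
Y(X, W) = -2/9 + W/9 + 2*X/9 (Y(X, W) = -2/9 + (2*X + W)/9 = -2/9 + (W + 2*X)/9 = -2/9 + (W/9 + 2*X/9) = -2/9 + W/9 + 2*X/9)
q(V) = 1/(-234 + V)
q(Y(-16, T(5))) - s = 1/(-234 + (-2/9 + (⅑)*5 + (2/9)*(-16))) - 1*355552 = 1/(-234 + (-2/9 + 5/9 - 32/9)) - 355552 = 1/(-234 - 29/9) - 355552 = 1/(-2135/9) - 355552 = -9/2135 - 355552 = -759103529/2135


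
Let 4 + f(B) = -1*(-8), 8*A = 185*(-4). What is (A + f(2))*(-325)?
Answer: 57525/2 ≈ 28763.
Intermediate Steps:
A = -185/2 (A = (185*(-4))/8 = (⅛)*(-740) = -185/2 ≈ -92.500)
f(B) = 4 (f(B) = -4 - 1*(-8) = -4 + 8 = 4)
(A + f(2))*(-325) = (-185/2 + 4)*(-325) = -177/2*(-325) = 57525/2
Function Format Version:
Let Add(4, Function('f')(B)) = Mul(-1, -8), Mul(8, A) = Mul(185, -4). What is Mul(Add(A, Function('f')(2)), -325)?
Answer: Rational(57525, 2) ≈ 28763.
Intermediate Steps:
A = Rational(-185, 2) (A = Mul(Rational(1, 8), Mul(185, -4)) = Mul(Rational(1, 8), -740) = Rational(-185, 2) ≈ -92.500)
Function('f')(B) = 4 (Function('f')(B) = Add(-4, Mul(-1, -8)) = Add(-4, 8) = 4)
Mul(Add(A, Function('f')(2)), -325) = Mul(Add(Rational(-185, 2), 4), -325) = Mul(Rational(-177, 2), -325) = Rational(57525, 2)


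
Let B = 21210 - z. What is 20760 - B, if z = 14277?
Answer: 13827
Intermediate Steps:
B = 6933 (B = 21210 - 1*14277 = 21210 - 14277 = 6933)
20760 - B = 20760 - 1*6933 = 20760 - 6933 = 13827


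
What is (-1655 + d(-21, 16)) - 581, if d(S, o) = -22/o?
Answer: -17899/8 ≈ -2237.4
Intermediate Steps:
(-1655 + d(-21, 16)) - 581 = (-1655 - 22/16) - 581 = (-1655 - 22*1/16) - 581 = (-1655 - 11/8) - 581 = -13251/8 - 581 = -17899/8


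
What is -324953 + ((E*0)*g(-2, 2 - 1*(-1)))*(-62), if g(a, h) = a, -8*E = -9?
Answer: -324953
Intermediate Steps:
E = 9/8 (E = -⅛*(-9) = 9/8 ≈ 1.1250)
-324953 + ((E*0)*g(-2, 2 - 1*(-1)))*(-62) = -324953 + (((9/8)*0)*(-2))*(-62) = -324953 + (0*(-2))*(-62) = -324953 + 0*(-62) = -324953 + 0 = -324953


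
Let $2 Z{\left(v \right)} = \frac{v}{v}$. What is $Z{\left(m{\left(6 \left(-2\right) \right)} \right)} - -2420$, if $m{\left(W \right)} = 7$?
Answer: $\frac{4841}{2} \approx 2420.5$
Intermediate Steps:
$Z{\left(v \right)} = \frac{1}{2}$ ($Z{\left(v \right)} = \frac{v \frac{1}{v}}{2} = \frac{1}{2} \cdot 1 = \frac{1}{2}$)
$Z{\left(m{\left(6 \left(-2\right) \right)} \right)} - -2420 = \frac{1}{2} - -2420 = \frac{1}{2} + 2420 = \frac{4841}{2}$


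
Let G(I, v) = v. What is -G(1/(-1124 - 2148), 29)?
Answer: -29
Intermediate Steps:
-G(1/(-1124 - 2148), 29) = -1*29 = -29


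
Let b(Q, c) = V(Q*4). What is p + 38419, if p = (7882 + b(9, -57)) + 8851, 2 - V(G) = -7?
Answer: 55161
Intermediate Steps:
V(G) = 9 (V(G) = 2 - 1*(-7) = 2 + 7 = 9)
b(Q, c) = 9
p = 16742 (p = (7882 + 9) + 8851 = 7891 + 8851 = 16742)
p + 38419 = 16742 + 38419 = 55161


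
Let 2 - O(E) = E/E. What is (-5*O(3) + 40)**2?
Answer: 1225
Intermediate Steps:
O(E) = 1 (O(E) = 2 - E/E = 2 - 1*1 = 2 - 1 = 1)
(-5*O(3) + 40)**2 = (-5*1 + 40)**2 = (-5 + 40)**2 = 35**2 = 1225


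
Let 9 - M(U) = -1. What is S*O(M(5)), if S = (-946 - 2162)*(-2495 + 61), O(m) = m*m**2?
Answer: 7564872000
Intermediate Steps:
M(U) = 10 (M(U) = 9 - 1*(-1) = 9 + 1 = 10)
O(m) = m**3
S = 7564872 (S = -3108*(-2434) = 7564872)
S*O(M(5)) = 7564872*10**3 = 7564872*1000 = 7564872000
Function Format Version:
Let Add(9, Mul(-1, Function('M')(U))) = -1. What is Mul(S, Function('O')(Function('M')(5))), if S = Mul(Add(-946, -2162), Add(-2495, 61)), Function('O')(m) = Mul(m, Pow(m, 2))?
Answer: 7564872000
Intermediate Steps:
Function('M')(U) = 10 (Function('M')(U) = Add(9, Mul(-1, -1)) = Add(9, 1) = 10)
Function('O')(m) = Pow(m, 3)
S = 7564872 (S = Mul(-3108, -2434) = 7564872)
Mul(S, Function('O')(Function('M')(5))) = Mul(7564872, Pow(10, 3)) = Mul(7564872, 1000) = 7564872000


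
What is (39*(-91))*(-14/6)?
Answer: 8281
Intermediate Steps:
(39*(-91))*(-14/6) = -(-49686)/6 = -3549*(-7/3) = 8281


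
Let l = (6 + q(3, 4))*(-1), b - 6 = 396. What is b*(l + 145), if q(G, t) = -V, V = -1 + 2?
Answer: 56280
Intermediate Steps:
b = 402 (b = 6 + 396 = 402)
V = 1
q(G, t) = -1 (q(G, t) = -1*1 = -1)
l = -5 (l = (6 - 1)*(-1) = 5*(-1) = -5)
b*(l + 145) = 402*(-5 + 145) = 402*140 = 56280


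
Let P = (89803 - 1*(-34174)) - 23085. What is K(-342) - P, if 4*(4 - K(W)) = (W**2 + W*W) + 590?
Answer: -319035/2 ≈ -1.5952e+5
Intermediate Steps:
P = 100892 (P = (89803 + 34174) - 23085 = 123977 - 23085 = 100892)
K(W) = -287/2 - W**2/2 (K(W) = 4 - ((W**2 + W*W) + 590)/4 = 4 - ((W**2 + W**2) + 590)/4 = 4 - (2*W**2 + 590)/4 = 4 - (590 + 2*W**2)/4 = 4 + (-295/2 - W**2/2) = -287/2 - W**2/2)
K(-342) - P = (-287/2 - 1/2*(-342)**2) - 1*100892 = (-287/2 - 1/2*116964) - 100892 = (-287/2 - 58482) - 100892 = -117251/2 - 100892 = -319035/2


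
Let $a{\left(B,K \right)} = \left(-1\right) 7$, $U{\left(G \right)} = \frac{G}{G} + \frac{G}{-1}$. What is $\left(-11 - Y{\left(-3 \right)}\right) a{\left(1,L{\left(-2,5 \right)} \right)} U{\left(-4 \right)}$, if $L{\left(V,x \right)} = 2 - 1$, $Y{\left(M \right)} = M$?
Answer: $280$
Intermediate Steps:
$L{\left(V,x \right)} = 1$ ($L{\left(V,x \right)} = 2 - 1 = 1$)
$U{\left(G \right)} = 1 - G$ ($U{\left(G \right)} = 1 + G \left(-1\right) = 1 - G$)
$a{\left(B,K \right)} = -7$
$\left(-11 - Y{\left(-3 \right)}\right) a{\left(1,L{\left(-2,5 \right)} \right)} U{\left(-4 \right)} = \left(-11 - -3\right) \left(-7\right) \left(1 - -4\right) = \left(-11 + 3\right) \left(-7\right) \left(1 + 4\right) = \left(-8\right) \left(-7\right) 5 = 56 \cdot 5 = 280$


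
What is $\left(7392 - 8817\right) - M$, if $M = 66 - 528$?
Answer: $-963$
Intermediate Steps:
$M = -462$ ($M = 66 - 528 = -462$)
$\left(7392 - 8817\right) - M = \left(7392 - 8817\right) - -462 = -1425 + 462 = -963$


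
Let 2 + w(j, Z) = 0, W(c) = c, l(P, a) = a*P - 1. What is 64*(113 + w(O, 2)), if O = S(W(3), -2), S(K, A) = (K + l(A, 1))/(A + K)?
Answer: 7104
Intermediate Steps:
l(P, a) = -1 + P*a (l(P, a) = P*a - 1 = -1 + P*a)
S(K, A) = (-1 + A + K)/(A + K) (S(K, A) = (K + (-1 + A*1))/(A + K) = (K + (-1 + A))/(A + K) = (-1 + A + K)/(A + K))
O = 0 (O = (-1 - 2 + 3)/(-2 + 3) = 0/1 = 1*0 = 0)
w(j, Z) = -2 (w(j, Z) = -2 + 0 = -2)
64*(113 + w(O, 2)) = 64*(113 - 2) = 64*111 = 7104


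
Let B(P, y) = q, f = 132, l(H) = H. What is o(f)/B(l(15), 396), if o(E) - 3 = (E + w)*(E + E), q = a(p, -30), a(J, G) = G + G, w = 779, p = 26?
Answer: -80169/20 ≈ -4008.4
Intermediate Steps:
a(J, G) = 2*G
q = -60 (q = 2*(-30) = -60)
B(P, y) = -60
o(E) = 3 + 2*E*(779 + E) (o(E) = 3 + (E + 779)*(E + E) = 3 + (779 + E)*(2*E) = 3 + 2*E*(779 + E))
o(f)/B(l(15), 396) = (3 + 2*132**2 + 1558*132)/(-60) = (3 + 2*17424 + 205656)*(-1/60) = (3 + 34848 + 205656)*(-1/60) = 240507*(-1/60) = -80169/20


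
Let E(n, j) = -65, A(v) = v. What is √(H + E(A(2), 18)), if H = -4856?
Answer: I*√4921 ≈ 70.15*I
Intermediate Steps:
√(H + E(A(2), 18)) = √(-4856 - 65) = √(-4921) = I*√4921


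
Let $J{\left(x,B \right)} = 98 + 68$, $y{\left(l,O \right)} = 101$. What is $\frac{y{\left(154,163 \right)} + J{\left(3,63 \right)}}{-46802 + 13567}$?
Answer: $- \frac{267}{33235} \approx -0.0080337$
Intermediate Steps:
$J{\left(x,B \right)} = 166$
$\frac{y{\left(154,163 \right)} + J{\left(3,63 \right)}}{-46802 + 13567} = \frac{101 + 166}{-46802 + 13567} = \frac{267}{-33235} = 267 \left(- \frac{1}{33235}\right) = - \frac{267}{33235}$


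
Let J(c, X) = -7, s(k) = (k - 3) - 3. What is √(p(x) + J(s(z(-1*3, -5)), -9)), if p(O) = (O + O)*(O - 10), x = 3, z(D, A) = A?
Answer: 7*I ≈ 7.0*I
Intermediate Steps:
s(k) = -6 + k (s(k) = (-3 + k) - 3 = -6 + k)
p(O) = 2*O*(-10 + O) (p(O) = (2*O)*(-10 + O) = 2*O*(-10 + O))
√(p(x) + J(s(z(-1*3, -5)), -9)) = √(2*3*(-10 + 3) - 7) = √(2*3*(-7) - 7) = √(-42 - 7) = √(-49) = 7*I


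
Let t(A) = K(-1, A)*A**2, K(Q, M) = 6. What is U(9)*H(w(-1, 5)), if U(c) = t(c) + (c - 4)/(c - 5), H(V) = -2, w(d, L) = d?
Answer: -1949/2 ≈ -974.50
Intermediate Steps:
t(A) = 6*A**2
U(c) = 6*c**2 + (-4 + c)/(-5 + c) (U(c) = 6*c**2 + (c - 4)/(c - 5) = 6*c**2 + (-4 + c)/(-5 + c))
U(9)*H(w(-1, 5)) = ((-4 + 9 - 30*9**2 + 6*9**3)/(-5 + 9))*(-2) = ((-4 + 9 - 30*81 + 6*729)/4)*(-2) = ((-4 + 9 - 2430 + 4374)/4)*(-2) = ((1/4)*1949)*(-2) = (1949/4)*(-2) = -1949/2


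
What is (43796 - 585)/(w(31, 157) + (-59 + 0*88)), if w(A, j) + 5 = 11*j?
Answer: 43211/1663 ≈ 25.984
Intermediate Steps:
w(A, j) = -5 + 11*j
(43796 - 585)/(w(31, 157) + (-59 + 0*88)) = (43796 - 585)/((-5 + 11*157) + (-59 + 0*88)) = 43211/((-5 + 1727) + (-59 + 0)) = 43211/(1722 - 59) = 43211/1663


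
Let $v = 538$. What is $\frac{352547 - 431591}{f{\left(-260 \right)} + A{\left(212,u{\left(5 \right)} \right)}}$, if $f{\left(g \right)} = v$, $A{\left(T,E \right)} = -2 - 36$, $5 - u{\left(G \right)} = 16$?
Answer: $- \frac{19761}{125} \approx -158.09$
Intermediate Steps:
$u{\left(G \right)} = -11$ ($u{\left(G \right)} = 5 - 16 = -11$)
$A{\left(T,E \right)} = -38$ ($A{\left(T,E \right)} = -2 - 36 = -38$)
$f{\left(g \right)} = 538$
$\frac{352547 - 431591}{f{\left(-260 \right)} + A{\left(212,u{\left(5 \right)} \right)}} = \frac{352547 - 431591}{538 - 38} = - \frac{79044}{500} = \left(-79044\right) \frac{1}{500} = - \frac{19761}{125}$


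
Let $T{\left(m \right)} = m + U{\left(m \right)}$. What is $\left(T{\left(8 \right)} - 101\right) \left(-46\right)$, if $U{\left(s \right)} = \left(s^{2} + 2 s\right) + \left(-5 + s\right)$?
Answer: $460$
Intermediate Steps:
$U{\left(s \right)} = -5 + s^{2} + 3 s$
$T{\left(m \right)} = -5 + m^{2} + 4 m$ ($T{\left(m \right)} = m + \left(-5 + m^{2} + 3 m\right) = -5 + m^{2} + 4 m$)
$\left(T{\left(8 \right)} - 101\right) \left(-46\right) = \left(\left(-5 + 8^{2} + 4 \cdot 8\right) - 101\right) \left(-46\right) = \left(\left(-5 + 64 + 32\right) - 101\right) \left(-46\right) = \left(91 - 101\right) \left(-46\right) = \left(-10\right) \left(-46\right) = 460$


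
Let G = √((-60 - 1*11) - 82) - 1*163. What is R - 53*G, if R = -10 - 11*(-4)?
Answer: 8673 - 159*I*√17 ≈ 8673.0 - 655.57*I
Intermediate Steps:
R = 34 (R = -10 + 44 = 34)
G = -163 + 3*I*√17 (G = √((-60 - 11) - 82) - 163 = √(-71 - 82) - 163 = √(-153) - 163 = 3*I*√17 - 163 = -163 + 3*I*√17 ≈ -163.0 + 12.369*I)
R - 53*G = 34 - 53*(-163 + 3*I*√17) = 34 + (8639 - 159*I*√17) = 8673 - 159*I*√17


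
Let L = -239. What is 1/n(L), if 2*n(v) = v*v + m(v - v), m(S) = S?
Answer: 2/57121 ≈ 3.5013e-5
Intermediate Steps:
n(v) = v²/2 (n(v) = (v*v + (v - v))/2 = (v² + 0)/2 = v²/2)
1/n(L) = 1/((½)*(-239)²) = 1/((½)*57121) = 1/(57121/2) = 2/57121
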